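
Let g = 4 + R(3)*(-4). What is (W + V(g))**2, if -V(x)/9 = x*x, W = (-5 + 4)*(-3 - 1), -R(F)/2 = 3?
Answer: 49730704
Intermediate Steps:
R(F) = -6 (R(F) = -2*3 = -6)
g = 28 (g = 4 - 6*(-4) = 4 + 24 = 28)
W = 4 (W = -1*(-4) = 4)
V(x) = -9*x**2 (V(x) = -9*x*x = -9*x**2)
(W + V(g))**2 = (4 - 9*28**2)**2 = (4 - 9*784)**2 = (4 - 7056)**2 = (-7052)**2 = 49730704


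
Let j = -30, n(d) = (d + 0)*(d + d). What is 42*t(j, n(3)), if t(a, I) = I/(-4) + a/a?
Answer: -147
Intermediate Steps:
n(d) = 2*d² (n(d) = d*(2*d) = 2*d²)
t(a, I) = 1 - I/4 (t(a, I) = I*(-¼) + 1 = -I/4 + 1 = 1 - I/4)
42*t(j, n(3)) = 42*(1 - 3²/2) = 42*(1 - 9/2) = 42*(-7/2) = -147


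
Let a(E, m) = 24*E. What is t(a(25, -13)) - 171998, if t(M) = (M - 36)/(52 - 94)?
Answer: -1204080/7 ≈ -1.7201e+5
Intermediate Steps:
t(M) = 6/7 - M/42 (t(M) = (-36 + M)/(-42) = (-36 + M)*(-1/42) = 6/7 - M/42)
t(a(25, -13)) - 171998 = (6/7 - 4*25/7) - 171998 = (6/7 - 1/42*600) - 171998 = (6/7 - 100/7) - 171998 = -94/7 - 171998 = -1204080/7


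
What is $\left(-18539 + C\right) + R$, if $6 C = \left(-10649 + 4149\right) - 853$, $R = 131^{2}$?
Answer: $- \frac{5207}{2} \approx -2603.5$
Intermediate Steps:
$R = 17161$
$C = - \frac{2451}{2}$ ($C = \frac{\left(-10649 + 4149\right) - 853}{6} = \frac{-6500 - 853}{6} = \frac{1}{6} \left(-7353\right) = - \frac{2451}{2} \approx -1225.5$)
$\left(-18539 + C\right) + R = \left(-18539 - \frac{2451}{2}\right) + 17161 = - \frac{39529}{2} + 17161 = - \frac{5207}{2}$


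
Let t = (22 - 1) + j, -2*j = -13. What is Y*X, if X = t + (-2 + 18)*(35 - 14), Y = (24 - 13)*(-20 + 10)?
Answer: -39985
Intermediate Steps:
j = 13/2 (j = -½*(-13) = 13/2 ≈ 6.5000)
t = 55/2 (t = (22 - 1) + 13/2 = 21 + 13/2 = 55/2 ≈ 27.500)
Y = -110 (Y = 11*(-10) = -110)
X = 727/2 (X = 55/2 + (-2 + 18)*(35 - 14) = 55/2 + 16*21 = 55/2 + 336 = 727/2 ≈ 363.50)
Y*X = -110*727/2 = -39985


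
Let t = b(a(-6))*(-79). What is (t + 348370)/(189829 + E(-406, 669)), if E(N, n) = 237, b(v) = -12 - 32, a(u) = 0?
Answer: 175923/95033 ≈ 1.8512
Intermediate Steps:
b(v) = -44
t = 3476 (t = -44*(-79) = 3476)
(t + 348370)/(189829 + E(-406, 669)) = (3476 + 348370)/(189829 + 237) = 351846/190066 = 351846*(1/190066) = 175923/95033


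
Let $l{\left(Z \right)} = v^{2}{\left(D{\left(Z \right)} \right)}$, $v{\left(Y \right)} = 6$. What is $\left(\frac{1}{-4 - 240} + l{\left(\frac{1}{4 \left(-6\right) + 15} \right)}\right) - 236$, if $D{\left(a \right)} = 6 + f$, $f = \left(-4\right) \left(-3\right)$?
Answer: $- \frac{48801}{244} \approx -200.0$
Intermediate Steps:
$f = 12$
$D{\left(a \right)} = 18$ ($D{\left(a \right)} = 6 + 12 = 18$)
$l{\left(Z \right)} = 36$ ($l{\left(Z \right)} = 6^{2} = 36$)
$\left(\frac{1}{-4 - 240} + l{\left(\frac{1}{4 \left(-6\right) + 15} \right)}\right) - 236 = \left(\frac{1}{-4 - 240} + 36\right) - 236 = \left(\frac{1}{-244} + 36\right) - 236 = \left(- \frac{1}{244} + 36\right) - 236 = \frac{8783}{244} - 236 = - \frac{48801}{244}$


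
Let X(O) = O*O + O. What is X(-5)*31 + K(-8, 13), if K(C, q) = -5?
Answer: 615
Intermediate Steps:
X(O) = O + O² (X(O) = O² + O = O + O²)
X(-5)*31 + K(-8, 13) = -5*(1 - 5)*31 - 5 = -5*(-4)*31 - 5 = 20*31 - 5 = 620 - 5 = 615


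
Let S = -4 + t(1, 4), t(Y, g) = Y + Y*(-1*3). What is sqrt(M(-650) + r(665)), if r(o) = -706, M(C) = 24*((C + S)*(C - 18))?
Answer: sqrt(10516286) ≈ 3242.9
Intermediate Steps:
t(Y, g) = -2*Y (t(Y, g) = Y + Y*(-3) = Y - 3*Y = -2*Y)
S = -6 (S = -4 - 2*1 = -4 - 2 = -6)
M(C) = 24*(-18 + C)*(-6 + C) (M(C) = 24*((C - 6)*(C - 18)) = 24*((-6 + C)*(-18 + C)) = 24*((-18 + C)*(-6 + C)) = 24*(-18 + C)*(-6 + C))
sqrt(M(-650) + r(665)) = sqrt((2592 - 576*(-650) + 24*(-650)**2) - 706) = sqrt((2592 + 374400 + 24*422500) - 706) = sqrt((2592 + 374400 + 10140000) - 706) = sqrt(10516992 - 706) = sqrt(10516286)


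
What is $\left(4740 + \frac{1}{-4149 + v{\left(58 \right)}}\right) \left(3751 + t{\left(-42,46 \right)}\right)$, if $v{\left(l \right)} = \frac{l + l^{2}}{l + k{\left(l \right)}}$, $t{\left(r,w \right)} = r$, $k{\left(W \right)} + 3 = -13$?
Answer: $\frac{1501704737991}{85418} \approx 1.7581 \cdot 10^{7}$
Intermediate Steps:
$k{\left(W \right)} = -16$ ($k{\left(W \right)} = -3 - 13 = -16$)
$v{\left(l \right)} = \frac{l + l^{2}}{-16 + l}$ ($v{\left(l \right)} = \frac{l + l^{2}}{l - 16} = \frac{l + l^{2}}{-16 + l}$)
$\left(4740 + \frac{1}{-4149 + v{\left(58 \right)}}\right) \left(3751 + t{\left(-42,46 \right)}\right) = \left(4740 + \frac{1}{-4149 + \frac{58 \left(1 + 58\right)}{-16 + 58}}\right) \left(3751 - 42\right) = \left(4740 + \frac{1}{-4149 + 58 \cdot \frac{1}{42} \cdot 59}\right) 3709 = \left(4740 + \frac{1}{-4149 + \frac{1711}{21}}\right) 3709 = \left(4740 + \frac{1}{- \frac{85418}{21}}\right) 3709 = \left(4740 - \frac{21}{85418}\right) 3709 = \frac{404881299}{85418} \cdot 3709 = \frac{1501704737991}{85418}$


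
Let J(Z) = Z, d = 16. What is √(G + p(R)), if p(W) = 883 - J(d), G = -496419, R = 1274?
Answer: 8*I*√7743 ≈ 703.95*I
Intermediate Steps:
p(W) = 867 (p(W) = 883 - 1*16 = 883 - 16 = 867)
√(G + p(R)) = √(-496419 + 867) = √(-495552) = 8*I*√7743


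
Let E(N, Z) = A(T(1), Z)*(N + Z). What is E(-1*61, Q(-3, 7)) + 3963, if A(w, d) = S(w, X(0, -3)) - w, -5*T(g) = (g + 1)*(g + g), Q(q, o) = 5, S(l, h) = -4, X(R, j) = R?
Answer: 20711/5 ≈ 4142.2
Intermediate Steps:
T(g) = -2*g*(1 + g)/5 (T(g) = -(g + 1)*(g + g)/5 = -(1 + g)*2*g/5 = -2*g*(1 + g)/5)
A(w, d) = -4 - w
E(N, Z) = -16*N/5 - 16*Z/5 (E(N, Z) = (-4 - (-2)*(1 + 1)/5)*(N + Z) = (-4 - (-2)*2/5)*(N + Z) = (-4 - 1*(-⅘))*(N + Z) = (-4 + ⅘)*(N + Z) = -16*(N + Z)/5 = -16*N/5 - 16*Z/5)
E(-1*61, Q(-3, 7)) + 3963 = (-(-16)*61/5 - 16/5*5) + 3963 = (-16/5*(-61) - 16) + 3963 = (976/5 - 16) + 3963 = 896/5 + 3963 = 20711/5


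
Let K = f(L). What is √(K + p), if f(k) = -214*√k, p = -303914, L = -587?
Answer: √(-303914 - 214*I*√587) ≈ 4.702 - 551.3*I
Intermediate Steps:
K = -214*I*√587 ≈ -5184.8*I
√(K + p) = √(-214*I*√587 - 303914) = √(-303914 - 214*I*√587)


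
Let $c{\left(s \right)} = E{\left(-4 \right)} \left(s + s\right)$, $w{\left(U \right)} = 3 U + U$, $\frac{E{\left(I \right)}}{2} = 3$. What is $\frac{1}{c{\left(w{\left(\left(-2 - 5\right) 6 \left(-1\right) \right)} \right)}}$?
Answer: $\frac{1}{2016} \approx 0.00049603$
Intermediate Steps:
$E{\left(I \right)} = 6$ ($E{\left(I \right)} = 2 \cdot 3 = 6$)
$w{\left(U \right)} = 4 U$
$c{\left(s \right)} = 12 s$ ($c{\left(s \right)} = 6 \left(s + s\right) = 6 \cdot 2 s = 12 s$)
$\frac{1}{c{\left(w{\left(\left(-2 - 5\right) 6 \left(-1\right) \right)} \right)}} = \frac{1}{12 \cdot 4 \left(-2 - 5\right) 6 \left(-1\right)} = \frac{1}{12 \cdot 4 \left(\left(-7\right) \left(-6\right)\right)} = \frac{1}{12 \cdot 4 \cdot 42} = \frac{1}{12 \cdot 168} = \frac{1}{2016}$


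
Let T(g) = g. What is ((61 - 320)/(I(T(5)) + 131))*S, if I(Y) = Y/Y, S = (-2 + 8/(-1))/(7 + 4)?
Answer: 1295/726 ≈ 1.7837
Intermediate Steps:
S = -10/11 (S = (-2 + 8*(-1))/11 = (-2 - 8)*(1/11) = -10*1/11 = -10/11 ≈ -0.90909)
I(Y) = 1
((61 - 320)/(I(T(5)) + 131))*S = ((61 - 320)/(1 + 131))*(-10/11) = -259/132*(-10/11) = 1295/726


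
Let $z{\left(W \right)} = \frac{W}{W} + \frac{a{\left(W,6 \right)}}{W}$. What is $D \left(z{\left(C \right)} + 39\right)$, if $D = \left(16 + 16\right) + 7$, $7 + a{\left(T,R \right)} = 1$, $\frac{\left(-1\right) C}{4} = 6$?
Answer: $\frac{6279}{4} \approx 1569.8$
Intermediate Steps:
$C = -24$ ($C = \left(-4\right) 6 = -24$)
$a{\left(T,R \right)} = -6$ ($a{\left(T,R \right)} = -7 + 1 = -6$)
$z{\left(W \right)} = 1 - \frac{6}{W}$ ($z{\left(W \right)} = \frac{W}{W} - \frac{6}{W} = 1 - \frac{6}{W}$)
$D = 39$ ($D = 32 + 7 = 39$)
$D \left(z{\left(C \right)} + 39\right) = 39 \left(\frac{-6 - 24}{-24} + 39\right) = 39 \left(\left(- \frac{1}{24}\right) \left(-30\right) + 39\right) = 39 \left(\frac{5}{4} + 39\right) = 39 \cdot \frac{161}{4} = \frac{6279}{4}$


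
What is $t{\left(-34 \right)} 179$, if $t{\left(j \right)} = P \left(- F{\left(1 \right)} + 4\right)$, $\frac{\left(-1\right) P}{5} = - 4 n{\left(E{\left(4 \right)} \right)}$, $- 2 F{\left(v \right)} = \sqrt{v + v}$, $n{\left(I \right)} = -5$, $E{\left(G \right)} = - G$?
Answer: $-71600 - 8950 \sqrt{2} \approx -84257.0$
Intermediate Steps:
$F{\left(v \right)} = - \frac{\sqrt{2} \sqrt{v}}{2}$ ($F{\left(v \right)} = - \frac{\sqrt{v + v}}{2} = - \frac{\sqrt{2 v}}{2} = - \frac{\sqrt{2} \sqrt{v}}{2}$)
$P = -100$ ($P = - 5 \left(\left(-4\right) \left(-5\right)\right) = \left(-5\right) 20 = -100$)
$t{\left(j \right)} = -400 - 50 \sqrt{2}$ ($t{\left(j \right)} = - 100 \left(- \frac{\left(-1\right) \sqrt{2} \sqrt{1}}{2} + 4\right) = - 100 \left(- \frac{\left(-1\right) \sqrt{2} \cdot 1}{2} + 4\right) = - 100 \left(- \frac{\left(-1\right) \sqrt{2}}{2} + 4\right) = - 100 \left(\frac{\sqrt{2}}{2} + 4\right) = - 100 \left(4 + \frac{\sqrt{2}}{2}\right) = -400 - 50 \sqrt{2}$)
$t{\left(-34 \right)} 179 = \left(-400 - 50 \sqrt{2}\right) 179 = -71600 - 8950 \sqrt{2}$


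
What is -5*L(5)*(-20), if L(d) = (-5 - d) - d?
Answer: -1500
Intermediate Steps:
L(d) = -5 - 2*d
-5*L(5)*(-20) = -5*(-5 - 2*5)*(-20) = -5*(-5 - 10)*(-20) = -5*(-15)*(-20) = 75*(-20) = -1500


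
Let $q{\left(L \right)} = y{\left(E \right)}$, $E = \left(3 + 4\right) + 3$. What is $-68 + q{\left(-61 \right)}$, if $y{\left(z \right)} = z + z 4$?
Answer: $-18$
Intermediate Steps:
$E = 10$ ($E = 7 + 3 = 10$)
$y{\left(z \right)} = 5 z$ ($y{\left(z \right)} = z + 4 z = 5 z$)
$q{\left(L \right)} = 50$ ($q{\left(L \right)} = 5 \cdot 10 = 50$)
$-68 + q{\left(-61 \right)} = -68 + 50 = -18$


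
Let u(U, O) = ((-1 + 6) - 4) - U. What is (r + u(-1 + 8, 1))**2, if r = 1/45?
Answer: 72361/2025 ≈ 35.734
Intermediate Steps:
u(U, O) = 1 - U (u(U, O) = (5 - 4) - U = 1 - U)
r = 1/45 ≈ 0.022222
(r + u(-1 + 8, 1))**2 = (1/45 + (1 - (-1 + 8)))**2 = (1/45 + (1 - 1*7))**2 = (1/45 + (1 - 7))**2 = (1/45 - 6)**2 = (-269/45)**2 = 72361/2025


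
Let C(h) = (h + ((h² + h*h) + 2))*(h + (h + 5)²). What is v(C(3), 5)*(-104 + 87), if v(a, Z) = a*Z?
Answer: -130985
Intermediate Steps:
C(h) = (h + (5 + h)²)*(2 + h + 2*h²) (C(h) = (h + ((h² + h²) + 2))*(h + (5 + h)²) = (h + (2*h² + 2))*(h + (5 + h)²) = (h + (2 + 2*h²))*(h + (5 + h)²) = (2 + h + 2*h²)*(h + (5 + h)²) = (h + (5 + h)²)*(2 + h + 2*h²))
v(a, Z) = Z*a
v(C(3), 5)*(-104 + 87) = (5*(50 + 2*3⁴ + 23*3³ + 47*3 + 63*3²))*(-104 + 87) = (5*(50 + 2*81 + 23*27 + 141 + 63*9))*(-17) = (5*(50 + 162 + 621 + 141 + 567))*(-17) = (5*1541)*(-17) = 7705*(-17) = -130985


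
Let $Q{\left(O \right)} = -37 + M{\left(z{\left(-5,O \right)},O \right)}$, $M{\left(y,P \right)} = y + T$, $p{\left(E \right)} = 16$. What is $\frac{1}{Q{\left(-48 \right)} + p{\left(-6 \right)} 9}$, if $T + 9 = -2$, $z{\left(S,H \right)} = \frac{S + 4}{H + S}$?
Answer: $\frac{53}{5089} \approx 0.010415$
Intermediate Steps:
$z{\left(S,H \right)} = \frac{4 + S}{H + S}$
$T = -11$ ($T = -9 - 2 = -11$)
$M{\left(y,P \right)} = -11 + y$ ($M{\left(y,P \right)} = y - 11 = -11 + y$)
$Q{\left(O \right)} = -48 - \frac{1}{-5 + O}$ ($Q{\left(O \right)} = -37 - \left(11 - \frac{4 - 5}{O - 5}\right) = -37 - \left(11 - \frac{1}{-5 + O} \left(-1\right)\right) = -37 - \left(11 + \frac{1}{-5 + O}\right) = -48 - \frac{1}{-5 + O}$)
$\frac{1}{Q{\left(-48 \right)} + p{\left(-6 \right)} 9} = \frac{1}{\frac{239 - -2304}{-5 - 48} + 16 \cdot 9} = \frac{1}{\frac{239 + 2304}{-53} + 144} = \frac{1}{\left(- \frac{1}{53}\right) 2543 + 144} = \frac{1}{- \frac{2543}{53} + 144} = \frac{1}{\frac{5089}{53}} = \frac{53}{5089}$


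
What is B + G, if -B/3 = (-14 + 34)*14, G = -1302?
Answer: -2142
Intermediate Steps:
B = -840 (B = -3*(-14 + 34)*14 = -60*14 = -3*280 = -840)
B + G = -840 - 1302 = -2142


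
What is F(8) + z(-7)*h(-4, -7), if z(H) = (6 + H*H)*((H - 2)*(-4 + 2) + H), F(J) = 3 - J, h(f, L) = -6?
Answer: -3635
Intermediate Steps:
z(H) = (4 - H)*(6 + H²) (z(H) = (6 + H²)*((-2 + H)*(-2) + H) = (6 + H²)*((4 - 2*H) + H) = (6 + H²)*(4 - H) = (4 - H)*(6 + H²))
F(8) + z(-7)*h(-4, -7) = (3 - 1*8) + (24 - 1*(-7)³ - 6*(-7) + 4*(-7)²)*(-6) = (3 - 8) + (24 - 1*(-343) + 42 + 4*49)*(-6) = -5 + (24 + 343 + 42 + 196)*(-6) = -5 + 605*(-6) = -5 - 3630 = -3635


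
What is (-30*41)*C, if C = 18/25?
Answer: -4428/5 ≈ -885.60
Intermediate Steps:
C = 18/25 (C = 18*(1/25) = 18/25 ≈ 0.72000)
(-30*41)*C = -30*41*(18/25) = -1230*18/25 = -4428/5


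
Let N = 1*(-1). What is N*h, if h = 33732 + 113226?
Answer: -146958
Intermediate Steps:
h = 146958
N = -1
N*h = -1*146958 = -146958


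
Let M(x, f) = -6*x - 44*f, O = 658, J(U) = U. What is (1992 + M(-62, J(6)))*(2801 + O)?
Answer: 7263900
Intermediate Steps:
M(x, f) = -44*f - 6*x
(1992 + M(-62, J(6)))*(2801 + O) = (1992 + (-44*6 - 6*(-62)))*(2801 + 658) = (1992 + (-264 + 372))*3459 = (1992 + 108)*3459 = 2100*3459 = 7263900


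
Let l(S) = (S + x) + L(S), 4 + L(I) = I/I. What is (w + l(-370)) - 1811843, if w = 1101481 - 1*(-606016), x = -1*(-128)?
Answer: -104591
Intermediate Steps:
x = 128
w = 1707497 (w = 1101481 + 606016 = 1707497)
L(I) = -3 (L(I) = -4 + I/I = -4 + 1 = -3)
l(S) = 125 + S (l(S) = (S + 128) - 3 = (128 + S) - 3 = 125 + S)
(w + l(-370)) - 1811843 = (1707497 + (125 - 370)) - 1811843 = (1707497 - 245) - 1811843 = 1707252 - 1811843 = -104591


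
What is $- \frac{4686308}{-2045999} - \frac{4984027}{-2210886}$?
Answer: $\frac{20558207006861}{4523470545114} \approx 4.5448$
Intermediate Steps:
$- \frac{4686308}{-2045999} - \frac{4984027}{-2210886} = \left(-4686308\right) \left(- \frac{1}{2045999}\right) - - \frac{4984027}{2210886} = \frac{4686308}{2045999} + \frac{4984027}{2210886} = \frac{20558207006861}{4523470545114}$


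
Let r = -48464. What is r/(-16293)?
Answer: 48464/16293 ≈ 2.9745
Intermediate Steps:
r/(-16293) = -48464/(-16293) = -48464*(-1/16293) = 48464/16293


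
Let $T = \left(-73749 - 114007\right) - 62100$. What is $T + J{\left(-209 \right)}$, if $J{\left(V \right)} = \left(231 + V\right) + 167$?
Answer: $-249667$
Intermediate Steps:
$T = -249856$ ($T = \left(-73749 - 114007\right) - 62100 = -187756 - 62100 = -249856$)
$J{\left(V \right)} = 398 + V$
$T + J{\left(-209 \right)} = -249856 + \left(398 - 209\right) = -249856 + 189 = -249667$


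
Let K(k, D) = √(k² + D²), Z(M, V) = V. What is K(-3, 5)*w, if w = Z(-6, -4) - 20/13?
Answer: -72*√34/13 ≈ -32.294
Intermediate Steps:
w = -72/13 (w = -4 - 20/13 = -72/13 ≈ -5.5385)
K(k, D) = √(D² + k²)
K(-3, 5)*w = √(5² + (-3)²)*(-72/13) = √(25 + 9)*(-72/13) = √34*(-72/13) = -72*√34/13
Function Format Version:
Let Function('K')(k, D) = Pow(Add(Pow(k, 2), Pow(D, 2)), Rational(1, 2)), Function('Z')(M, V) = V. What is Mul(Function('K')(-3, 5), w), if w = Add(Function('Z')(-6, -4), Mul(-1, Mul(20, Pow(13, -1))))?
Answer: Mul(Rational(-72, 13), Pow(34, Rational(1, 2))) ≈ -32.294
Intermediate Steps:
w = Rational(-72, 13) (w = Add(-4, Mul(-1, Mul(20, Pow(13, -1)))) = Add(-4, Mul(-1, Mul(20, Rational(1, 13)))) = Add(-4, Mul(-1, Rational(20, 13))) = Add(-4, Rational(-20, 13)) = Rational(-72, 13) ≈ -5.5385)
Function('K')(k, D) = Pow(Add(Pow(D, 2), Pow(k, 2)), Rational(1, 2))
Mul(Function('K')(-3, 5), w) = Mul(Pow(Add(Pow(5, 2), Pow(-3, 2)), Rational(1, 2)), Rational(-72, 13)) = Mul(Pow(Add(25, 9), Rational(1, 2)), Rational(-72, 13)) = Mul(Pow(34, Rational(1, 2)), Rational(-72, 13)) = Mul(Rational(-72, 13), Pow(34, Rational(1, 2)))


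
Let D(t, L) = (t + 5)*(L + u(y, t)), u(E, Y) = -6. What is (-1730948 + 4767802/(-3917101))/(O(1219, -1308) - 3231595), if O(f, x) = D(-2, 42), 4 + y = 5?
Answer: 6780302909550/12658060959187 ≈ 0.53565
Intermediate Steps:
y = 1 (y = -4 + 5 = 1)
D(t, L) = (-6 + L)*(5 + t) (D(t, L) = (t + 5)*(L - 6) = (5 + t)*(-6 + L) = (-6 + L)*(5 + t))
O(f, x) = 108 (O(f, x) = -30 - 6*(-2) + 5*42 + 42*(-2) = -30 + 12 + 210 - 84 = 108)
(-1730948 + 4767802/(-3917101))/(O(1219, -1308) - 3231595) = (-1730948 + 4767802/(-3917101))/(108 - 3231595) = (-1730948 + 4767802*(-1/3917101))/(-3231487) = (-1730948 - 4767802/3917101)*(-1/3231487) = -6780302909550/3917101*(-1/3231487) = 6780302909550/12658060959187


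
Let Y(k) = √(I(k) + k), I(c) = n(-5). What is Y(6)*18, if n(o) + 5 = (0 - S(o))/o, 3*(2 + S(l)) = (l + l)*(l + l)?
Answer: 6*√1635/5 ≈ 48.522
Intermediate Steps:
S(l) = -2 + 4*l²/3 (S(l) = -2 + ((l + l)*(l + l))/3 = -2 + ((2*l)*(2*l))/3 = -2 + (4*l²)/3 = -2 + 4*l²/3)
n(o) = -5 + (2 - 4*o²/3)/o (n(o) = -5 + (0 - (-2 + 4*o²/3))/o = -5 + (0 + (2 - 4*o²/3))/o = -5 + (2 - 4*o²/3)/o)
I(c) = 19/15 (I(c) = -5 + 2/(-5) - 4/3*(-5) = -5 + 2*(-⅕) + 20/3 = -5 - ⅖ + 20/3 = 19/15)
Y(k) = √(19/15 + k)
Y(6)*18 = (√(285 + 225*6)/15)*18 = (√(285 + 1350)/15)*18 = (√1635/15)*18 = 6*√1635/5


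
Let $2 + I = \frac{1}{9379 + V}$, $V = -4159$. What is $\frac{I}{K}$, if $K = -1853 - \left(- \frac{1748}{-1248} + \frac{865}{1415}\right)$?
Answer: $\frac{76810162}{71248708725} \approx 0.0010781$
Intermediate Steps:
$K = - \frac{163790135}{88296}$ ($K = -1853 - \left(\left(-1748\right) \left(- \frac{1}{1248}\right) + 865 \cdot \frac{1}{1415}\right) = -1853 - \left(\frac{437}{312} + \frac{173}{283}\right) = -1853 - \frac{177647}{88296} = - \frac{163790135}{88296} \approx -1855.0$)
$I = - \frac{10439}{5220}$ ($I = -2 + \frac{1}{9379 - 4159} = -2 + \frac{1}{5220} = - \frac{10439}{5220} \approx -1.9998$)
$\frac{I}{K} = - \frac{10439}{5220 \left(- \frac{163790135}{88296}\right)} = \left(- \frac{10439}{5220}\right) \left(- \frac{88296}{163790135}\right) = \frac{76810162}{71248708725}$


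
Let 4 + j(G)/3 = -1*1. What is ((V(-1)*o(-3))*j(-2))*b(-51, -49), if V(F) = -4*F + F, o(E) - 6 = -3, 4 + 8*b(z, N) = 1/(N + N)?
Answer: 53055/784 ≈ 67.672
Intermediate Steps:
b(z, N) = -1/2 + 1/(16*N) (b(z, N) = -1/2 + 1/(8*(N + N)) = -1/2 + 1/(8*((2*N))) = -1/2 + (1/(2*N))/8 = -1/2 + 1/(16*N))
o(E) = 3 (o(E) = 6 - 3 = 3)
j(G) = -15 (j(G) = -12 + 3*(-1*1) = -12 + 3*(-1) = -12 - 3 = -15)
V(F) = -3*F
((V(-1)*o(-3))*j(-2))*b(-51, -49) = ((-3*(-1)*3)*(-15))*((1/16)*(1 - 8*(-49))/(-49)) = ((3*3)*(-15))*((1/16)*(-1/49)*(1 + 392)) = (9*(-15))*((1/16)*(-1/49)*393) = -135*(-393/784) = 53055/784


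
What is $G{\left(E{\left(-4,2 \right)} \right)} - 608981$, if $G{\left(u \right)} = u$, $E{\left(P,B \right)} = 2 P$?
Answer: $-608989$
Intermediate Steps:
$G{\left(E{\left(-4,2 \right)} \right)} - 608981 = 2 \left(-4\right) - 608981 = -8 - 608981 = -608989$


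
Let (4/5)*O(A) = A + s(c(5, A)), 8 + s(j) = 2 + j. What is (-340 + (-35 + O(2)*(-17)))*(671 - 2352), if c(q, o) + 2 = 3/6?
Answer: 3471265/8 ≈ 4.3391e+5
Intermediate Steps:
c(q, o) = -3/2 (c(q, o) = -2 + 3/6 = -2 + 3*(⅙) = -2 + ½ = -3/2)
s(j) = -6 + j (s(j) = -8 + (2 + j) = -6 + j)
O(A) = -75/8 + 5*A/4 (O(A) = 5*(A + (-6 - 3/2))/4 = 5*(A - 15/2)/4 = 5*(-15/2 + A)/4 = -75/8 + 5*A/4)
(-340 + (-35 + O(2)*(-17)))*(671 - 2352) = (-340 + (-35 + (-75/8 + (5/4)*2)*(-17)))*(671 - 2352) = (-340 + (-35 + (-75/8 + 5/2)*(-17)))*(-1681) = (-340 + (-35 - 55/8*(-17)))*(-1681) = (-340 + (-35 + 935/8))*(-1681) = (-340 + 655/8)*(-1681) = -2065/8*(-1681) = 3471265/8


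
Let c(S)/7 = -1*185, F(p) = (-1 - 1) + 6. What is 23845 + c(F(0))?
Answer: 22550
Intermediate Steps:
F(p) = 4 (F(p) = -2 + 6 = 4)
c(S) = -1295 (c(S) = 7*(-1*185) = 7*(-185) = -1295)
23845 + c(F(0)) = 23845 - 1295 = 22550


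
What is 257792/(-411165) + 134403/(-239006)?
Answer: -116875644247/98270901990 ≈ -1.1893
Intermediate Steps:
257792/(-411165) + 134403/(-239006) = 257792*(-1/411165) + 134403*(-1/239006) = -257792/411165 - 134403/239006 = -116875644247/98270901990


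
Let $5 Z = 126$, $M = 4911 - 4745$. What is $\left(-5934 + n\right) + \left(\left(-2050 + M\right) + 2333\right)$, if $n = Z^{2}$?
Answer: $- \frac{121249}{25} \approx -4850.0$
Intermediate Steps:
$M = 166$
$Z = \frac{126}{5}$ ($Z = \frac{1}{5} \cdot 126 = \frac{126}{5} \approx 25.2$)
$n = \frac{15876}{25}$ ($n = \left(\frac{126}{5}\right)^{2} = \frac{15876}{25} \approx 635.04$)
$\left(-5934 + n\right) + \left(\left(-2050 + M\right) + 2333\right) = \left(-5934 + \frac{15876}{25}\right) + \left(\left(-2050 + 166\right) + 2333\right) = - \frac{132474}{25} + \left(-1884 + 2333\right) = - \frac{132474}{25} + 449 = - \frac{121249}{25}$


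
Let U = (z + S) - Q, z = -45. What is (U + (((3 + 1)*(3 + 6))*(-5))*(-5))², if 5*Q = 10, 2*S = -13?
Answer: 2866249/4 ≈ 7.1656e+5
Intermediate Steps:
S = -13/2 (S = (½)*(-13) = -13/2 ≈ -6.5000)
Q = 2 (Q = (⅕)*10 = 2)
U = -107/2 (U = (-45 - 13/2) - 1*2 = -103/2 - 2 = -107/2 ≈ -53.500)
(U + (((3 + 1)*(3 + 6))*(-5))*(-5))² = (-107/2 + (((3 + 1)*(3 + 6))*(-5))*(-5))² = (-107/2 + ((4*9)*(-5))*(-5))² = (-107/2 + (36*(-5))*(-5))² = (-107/2 - 180*(-5))² = (-107/2 + 900)² = (1693/2)² = 2866249/4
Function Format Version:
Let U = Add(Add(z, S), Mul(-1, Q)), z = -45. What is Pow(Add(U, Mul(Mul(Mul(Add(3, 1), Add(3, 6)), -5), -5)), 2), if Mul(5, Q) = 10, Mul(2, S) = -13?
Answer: Rational(2866249, 4) ≈ 7.1656e+5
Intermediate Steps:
S = Rational(-13, 2) (S = Mul(Rational(1, 2), -13) = Rational(-13, 2) ≈ -6.5000)
Q = 2 (Q = Mul(Rational(1, 5), 10) = 2)
U = Rational(-107, 2) (U = Add(Add(-45, Rational(-13, 2)), Mul(-1, 2)) = Add(Rational(-103, 2), -2) = Rational(-107, 2) ≈ -53.500)
Pow(Add(U, Mul(Mul(Mul(Add(3, 1), Add(3, 6)), -5), -5)), 2) = Pow(Add(Rational(-107, 2), Mul(Mul(Mul(Add(3, 1), Add(3, 6)), -5), -5)), 2) = Pow(Add(Rational(-107, 2), Mul(Mul(Mul(4, 9), -5), -5)), 2) = Pow(Add(Rational(-107, 2), Mul(Mul(36, -5), -5)), 2) = Pow(Add(Rational(-107, 2), Mul(-180, -5)), 2) = Pow(Add(Rational(-107, 2), 900), 2) = Pow(Rational(1693, 2), 2) = Rational(2866249, 4)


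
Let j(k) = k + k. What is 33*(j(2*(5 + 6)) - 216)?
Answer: -5676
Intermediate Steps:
j(k) = 2*k
33*(j(2*(5 + 6)) - 216) = 33*(2*(2*(5 + 6)) - 216) = 33*(2*(2*11) - 216) = 33*(2*22 - 216) = 33*(44 - 216) = 33*(-172) = -5676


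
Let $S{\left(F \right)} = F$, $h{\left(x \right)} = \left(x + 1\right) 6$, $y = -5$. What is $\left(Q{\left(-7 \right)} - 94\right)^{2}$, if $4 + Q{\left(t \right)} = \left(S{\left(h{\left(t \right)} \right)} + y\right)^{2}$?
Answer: $2505889$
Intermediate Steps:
$h{\left(x \right)} = 6 + 6 x$ ($h{\left(x \right)} = \left(1 + x\right) 6 = 6 + 6 x$)
$Q{\left(t \right)} = -4 + \left(1 + 6 t\right)^{2}$ ($Q{\left(t \right)} = -4 + \left(\left(6 + 6 t\right) - 5\right)^{2} = -4 + \left(1 + 6 t\right)^{2}$)
$\left(Q{\left(-7 \right)} - 94\right)^{2} = \left(\left(-4 + \left(1 + 6 \left(-7\right)\right)^{2}\right) - 94\right)^{2} = \left(\left(-4 + \left(1 - 42\right)^{2}\right) - 94\right)^{2} = \left(\left(-4 + \left(-41\right)^{2}\right) - 94\right)^{2} = \left(\left(-4 + 1681\right) - 94\right)^{2} = \left(1677 - 94\right)^{2} = 1583^{2} = 2505889$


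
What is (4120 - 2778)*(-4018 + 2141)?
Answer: -2518934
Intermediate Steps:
(4120 - 2778)*(-4018 + 2141) = 1342*(-1877) = -2518934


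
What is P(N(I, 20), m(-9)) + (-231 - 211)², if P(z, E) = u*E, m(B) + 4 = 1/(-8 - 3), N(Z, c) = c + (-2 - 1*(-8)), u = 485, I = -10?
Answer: 2127179/11 ≈ 1.9338e+5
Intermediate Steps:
N(Z, c) = 6 + c (N(Z, c) = c + (-2 + 8) = c + 6 = 6 + c)
m(B) = -45/11 (m(B) = -4 + 1/(-8 - 3) = -4 + 1/(-11) = -4 - 1/11 = -45/11)
P(z, E) = 485*E
P(N(I, 20), m(-9)) + (-231 - 211)² = 485*(-45/11) + (-231 - 211)² = -21825/11 + (-442)² = -21825/11 + 195364 = 2127179/11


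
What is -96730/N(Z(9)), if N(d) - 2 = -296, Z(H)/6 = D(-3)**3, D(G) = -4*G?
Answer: 48365/147 ≈ 329.01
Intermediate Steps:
Z(H) = 10368 (Z(H) = 6*(-4*(-3))**3 = 6*12**3 = 6*1728 = 10368)
N(d) = -294 (N(d) = 2 - 296 = -294)
-96730/N(Z(9)) = -96730/(-294) = -96730*(-1/294) = 48365/147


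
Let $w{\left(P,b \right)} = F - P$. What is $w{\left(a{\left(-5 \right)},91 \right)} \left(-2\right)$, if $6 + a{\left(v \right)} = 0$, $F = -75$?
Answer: $138$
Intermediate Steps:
$a{\left(v \right)} = -6$ ($a{\left(v \right)} = -6 + 0 = -6$)
$w{\left(P,b \right)} = -75 - P$
$w{\left(a{\left(-5 \right)},91 \right)} \left(-2\right) = \left(-75 - -6\right) \left(-2\right) = \left(-75 + 6\right) \left(-2\right) = \left(-69\right) \left(-2\right) = 138$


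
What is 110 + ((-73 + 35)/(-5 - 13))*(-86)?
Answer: -644/9 ≈ -71.556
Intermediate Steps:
110 + ((-73 + 35)/(-5 - 13))*(-86) = 110 - 38/(-18)*(-86) = 110 - 38*(-1/18)*(-86) = 110 + (19/9)*(-86) = 110 - 1634/9 = -644/9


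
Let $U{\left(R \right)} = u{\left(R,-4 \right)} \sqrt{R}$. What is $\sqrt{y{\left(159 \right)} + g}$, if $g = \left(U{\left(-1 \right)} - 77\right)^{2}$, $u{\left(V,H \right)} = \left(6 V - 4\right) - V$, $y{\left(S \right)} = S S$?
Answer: $\sqrt{31129 + 1386 i} \approx 176.48 + 3.927 i$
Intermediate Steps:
$y{\left(S \right)} = S^{2}$
$u{\left(V,H \right)} = -4 + 5 V$ ($u{\left(V,H \right)} = \left(-4 + 6 V\right) - V = -4 + 5 V$)
$U{\left(R \right)} = \sqrt{R} \left(-4 + 5 R\right)$ ($U{\left(R \right)} = \left(-4 + 5 R\right) \sqrt{R} = \sqrt{R} \left(-4 + 5 R\right)$)
$g = \left(-77 - 9 i\right)^{2}$ ($g = \left(\sqrt{-1} \left(-4 + 5 \left(-1\right)\right) - 77\right)^{2} = \left(i \left(-4 - 5\right) - 77\right)^{2} = \left(i \left(-9\right) - 77\right)^{2} = \left(- 9 i - 77\right)^{2} = \left(-77 - 9 i\right)^{2} \approx 5848.0 + 1386.0 i$)
$\sqrt{y{\left(159 \right)} + g} = \sqrt{159^{2} + \left(5848 + 1386 i\right)} = \sqrt{25281 + \left(5848 + 1386 i\right)} = \sqrt{31129 + 1386 i}$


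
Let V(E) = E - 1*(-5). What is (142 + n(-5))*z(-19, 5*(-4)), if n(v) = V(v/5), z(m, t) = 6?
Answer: 876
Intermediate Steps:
V(E) = 5 + E (V(E) = E + 5 = 5 + E)
n(v) = 5 + v/5
(142 + n(-5))*z(-19, 5*(-4)) = (142 + (5 + (⅕)*(-5)))*6 = (142 + (5 - 1))*6 = (142 + 4)*6 = 146*6 = 876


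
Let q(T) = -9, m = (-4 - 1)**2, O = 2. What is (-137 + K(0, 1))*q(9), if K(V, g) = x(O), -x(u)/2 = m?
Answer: 1683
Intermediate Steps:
m = 25 (m = (-5)**2 = 25)
x(u) = -50 (x(u) = -2*25 = -50)
K(V, g) = -50
(-137 + K(0, 1))*q(9) = (-137 - 50)*(-9) = -187*(-9) = 1683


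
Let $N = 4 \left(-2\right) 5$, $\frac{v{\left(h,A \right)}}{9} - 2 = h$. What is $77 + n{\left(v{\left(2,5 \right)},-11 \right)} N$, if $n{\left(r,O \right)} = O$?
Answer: $517$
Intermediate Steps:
$v{\left(h,A \right)} = 18 + 9 h$
$N = -40$ ($N = \left(-8\right) 5 = -40$)
$77 + n{\left(v{\left(2,5 \right)},-11 \right)} N = 77 - -440 = 77 + 440 = 517$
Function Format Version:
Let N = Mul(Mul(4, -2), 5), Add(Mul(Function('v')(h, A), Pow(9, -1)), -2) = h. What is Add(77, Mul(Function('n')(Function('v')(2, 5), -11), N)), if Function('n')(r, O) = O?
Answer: 517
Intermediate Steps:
Function('v')(h, A) = Add(18, Mul(9, h))
N = -40 (N = Mul(-8, 5) = -40)
Add(77, Mul(Function('n')(Function('v')(2, 5), -11), N)) = Add(77, Mul(-11, -40)) = Add(77, 440) = 517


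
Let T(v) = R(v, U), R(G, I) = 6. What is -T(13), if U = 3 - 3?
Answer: -6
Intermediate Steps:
U = 0
T(v) = 6
-T(13) = -1*6 = -6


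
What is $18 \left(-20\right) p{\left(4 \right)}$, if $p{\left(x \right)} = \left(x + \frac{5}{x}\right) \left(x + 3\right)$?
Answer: $-13230$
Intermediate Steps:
$p{\left(x \right)} = \left(3 + x\right) \left(x + \frac{5}{x}\right)$ ($p{\left(x \right)} = \left(x + \frac{5}{x}\right) \left(3 + x\right) = \left(3 + x\right) \left(x + \frac{5}{x}\right)$)
$18 \left(-20\right) p{\left(4 \right)} = 18 \left(-20\right) \left(5 + 4^{2} + 3 \cdot 4 + \frac{15}{4}\right) = - 360 \left(5 + 16 + 12 + 15 \cdot \frac{1}{4}\right) = - 360 \left(5 + 16 + 12 + \frac{15}{4}\right) = \left(-360\right) \frac{147}{4} = -13230$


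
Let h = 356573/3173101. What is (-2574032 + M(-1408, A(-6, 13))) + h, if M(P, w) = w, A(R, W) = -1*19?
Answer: -8167723445578/3173101 ≈ -2.5741e+6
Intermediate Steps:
A(R, W) = -19
h = 356573/3173101 (h = 356573*(1/3173101) = 356573/3173101 ≈ 0.11237)
(-2574032 + M(-1408, A(-6, 13))) + h = (-2574032 - 19) + 356573/3173101 = -2574051 + 356573/3173101 = -8167723445578/3173101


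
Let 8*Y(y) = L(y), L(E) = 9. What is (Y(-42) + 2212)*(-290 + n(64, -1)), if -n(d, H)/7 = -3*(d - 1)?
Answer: 18289265/8 ≈ 2.2862e+6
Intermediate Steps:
n(d, H) = -21 + 21*d (n(d, H) = -(-21)*(d - 1) = -(-21)*(-1 + d) = -7*(3 - 3*d) = -21 + 21*d)
Y(y) = 9/8 (Y(y) = (⅛)*9 = 9/8)
(Y(-42) + 2212)*(-290 + n(64, -1)) = (9/8 + 2212)*(-290 + (-21 + 21*64)) = 17705*(-290 + (-21 + 1344))/8 = 17705*(-290 + 1323)/8 = (17705/8)*1033 = 18289265/8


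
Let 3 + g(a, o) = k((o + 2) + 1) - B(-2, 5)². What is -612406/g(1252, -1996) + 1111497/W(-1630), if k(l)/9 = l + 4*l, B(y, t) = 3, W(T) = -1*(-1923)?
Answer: 33625201049/57495777 ≈ 584.83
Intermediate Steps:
W(T) = 1923
k(l) = 45*l (k(l) = 9*(l + 4*l) = 9*(5*l) = 45*l)
g(a, o) = 123 + 45*o (g(a, o) = -3 + (45*((o + 2) + 1) - 1*3²) = -3 + (45*((2 + o) + 1) - 1*9) = -3 + (45*(3 + o) - 9) = -3 + ((135 + 45*o) - 9) = -3 + (126 + 45*o) = 123 + 45*o)
-612406/g(1252, -1996) + 1111497/W(-1630) = -612406/(123 + 45*(-1996)) + 1111497/1923 = -612406/(123 - 89820) + 1111497*(1/1923) = -612406/(-89697) + 370499/641 = -612406*(-1/89697) + 370499/641 = 612406/89697 + 370499/641 = 33625201049/57495777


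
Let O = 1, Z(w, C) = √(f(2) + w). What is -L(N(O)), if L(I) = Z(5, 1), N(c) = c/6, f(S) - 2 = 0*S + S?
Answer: -3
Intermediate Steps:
f(S) = 2 + S (f(S) = 2 + (0*S + S) = 2 + (0 + S) = 2 + S)
Z(w, C) = √(4 + w) (Z(w, C) = √((2 + 2) + w) = √(4 + w))
N(c) = c/6 (N(c) = c*(⅙) = c/6)
L(I) = 3 (L(I) = √(4 + 5) = √9 = 3)
-L(N(O)) = -1*3 = -3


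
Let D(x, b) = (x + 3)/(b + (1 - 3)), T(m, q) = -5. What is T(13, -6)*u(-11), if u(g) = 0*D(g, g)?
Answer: 0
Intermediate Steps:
D(x, b) = (3 + x)/(-2 + b) (D(x, b) = (3 + x)/(b - 2) = (3 + x)/(-2 + b))
u(g) = 0 (u(g) = 0*((3 + g)/(-2 + g)) = 0)
T(13, -6)*u(-11) = -5*0 = 0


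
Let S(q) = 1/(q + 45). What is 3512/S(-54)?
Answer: -31608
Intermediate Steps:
S(q) = 1/(45 + q)
3512/S(-54) = 3512/(1/(45 - 54)) = 3512/(1/(-9)) = 3512/(-⅑) = 3512*(-9) = -31608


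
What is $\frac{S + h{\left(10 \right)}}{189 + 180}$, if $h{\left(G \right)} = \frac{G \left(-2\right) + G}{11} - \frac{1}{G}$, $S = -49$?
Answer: $- \frac{5501}{40590} \approx -0.13553$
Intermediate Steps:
$h{\left(G \right)} = - \frac{1}{G} - \frac{G}{11}$ ($h{\left(G \right)} = \left(- 2 G + G\right) \frac{1}{11} - \frac{1}{G} = - G \frac{1}{11} - \frac{1}{G} = - \frac{G}{11} - \frac{1}{G} = - \frac{1}{G} - \frac{G}{11}$)
$\frac{S + h{\left(10 \right)}}{189 + 180} = \frac{-49 - \frac{111}{110}}{189 + 180} = \frac{-49 - \frac{111}{110}}{369} = \left(-49 - \frac{111}{110}\right) \frac{1}{369} = \left(- \frac{5501}{110}\right) \frac{1}{369} = - \frac{5501}{40590}$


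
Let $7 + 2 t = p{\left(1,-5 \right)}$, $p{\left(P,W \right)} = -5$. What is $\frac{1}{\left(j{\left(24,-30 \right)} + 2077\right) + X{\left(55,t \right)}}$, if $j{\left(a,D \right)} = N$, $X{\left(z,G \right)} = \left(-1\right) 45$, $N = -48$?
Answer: $\frac{1}{1984} \approx 0.00050403$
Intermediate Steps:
$t = -6$ ($t = - \frac{7}{2} + \frac{1}{2} \left(-5\right) = - \frac{7}{2} - \frac{5}{2} = -6$)
$X{\left(z,G \right)} = -45$
$j{\left(a,D \right)} = -48$
$\frac{1}{\left(j{\left(24,-30 \right)} + 2077\right) + X{\left(55,t \right)}} = \frac{1}{\left(-48 + 2077\right) - 45} = \frac{1}{2029 - 45} = \frac{1}{1984}$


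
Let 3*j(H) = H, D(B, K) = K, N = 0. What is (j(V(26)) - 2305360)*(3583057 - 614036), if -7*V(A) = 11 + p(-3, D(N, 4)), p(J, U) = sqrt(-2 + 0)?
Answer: -143737939962991/21 - 2969021*I*sqrt(2)/21 ≈ -6.8447e+12 - 1.9994e+5*I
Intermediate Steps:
p(J, U) = I*sqrt(2) (p(J, U) = sqrt(-2) = I*sqrt(2))
V(A) = -11/7 - I*sqrt(2)/7 (V(A) = -(11 + I*sqrt(2))/7 = -11/7 - I*sqrt(2)/7)
j(H) = H/3
(j(V(26)) - 2305360)*(3583057 - 614036) = ((-11/7 - I*sqrt(2)/7)/3 - 2305360)*(3583057 - 614036) = ((-11/21 - I*sqrt(2)/21) - 2305360)*2969021 = (-48412571/21 - I*sqrt(2)/21)*2969021 = -143737939962991/21 - 2969021*I*sqrt(2)/21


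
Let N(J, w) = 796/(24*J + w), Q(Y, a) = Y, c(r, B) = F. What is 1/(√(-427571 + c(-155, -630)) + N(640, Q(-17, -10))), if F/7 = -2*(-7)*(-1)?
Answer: 12213028/100676554473797 - 235407649*I*√427669/100676554473797 ≈ 1.2131e-7 - 0.0015291*I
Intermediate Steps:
F = -98 (F = 7*(-2*(-7)*(-1)) = 7*(14*(-1)) = 7*(-14) = -98)
c(r, B) = -98
N(J, w) = 796/(w + 24*J)
1/(√(-427571 + c(-155, -630)) + N(640, Q(-17, -10))) = 1/(√(-427571 - 98) + 796/(-17 + 24*640)) = 1/(√(-427669) + 796/(-17 + 15360)) = 1/(I*√427669 + 796/15343) = 1/(796/15343 + I*√427669)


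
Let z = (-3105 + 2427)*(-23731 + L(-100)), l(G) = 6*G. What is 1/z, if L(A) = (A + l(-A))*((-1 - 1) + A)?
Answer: 1/50667618 ≈ 1.9736e-8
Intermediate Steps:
L(A) = -5*A*(-2 + A) (L(A) = (A + 6*(-A))*((-1 - 1) + A) = (A - 6*A)*(-2 + A) = (-5*A)*(-2 + A) = -5*A*(-2 + A))
z = 50667618 (z = (-3105 + 2427)*(-23731 + 5*(-100)*(2 - 1*(-100))) = -678*(-23731 + 5*(-100)*(2 + 100)) = -678*(-23731 + 5*(-100)*102) = -678*(-23731 - 51000) = -678*(-74731) = 50667618)
1/z = 1/50667618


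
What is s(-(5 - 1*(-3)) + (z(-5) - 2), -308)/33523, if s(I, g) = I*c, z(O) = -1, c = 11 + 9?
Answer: -220/33523 ≈ -0.0065627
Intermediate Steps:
c = 20
s(I, g) = 20*I (s(I, g) = I*20 = 20*I)
s(-(5 - 1*(-3)) + (z(-5) - 2), -308)/33523 = (20*(-(5 - 1*(-3)) + (-1 - 2)))/33523 = (20*(-(5 + 3) - 3))*(1/33523) = (20*(-1*8 - 3))*(1/33523) = (20*(-8 - 3))*(1/33523) = (20*(-11))*(1/33523) = -220*1/33523 = -220/33523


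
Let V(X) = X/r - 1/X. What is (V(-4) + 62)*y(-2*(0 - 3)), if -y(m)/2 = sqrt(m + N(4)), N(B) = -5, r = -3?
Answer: -763/6 ≈ -127.17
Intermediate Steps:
V(X) = -1/X - X/3 (V(X) = X/(-3) - 1/X = X*(-1/3) - 1/X = -X/3 - 1/X = -1/X - X/3)
y(m) = -2*sqrt(-5 + m) (y(m) = -2*sqrt(m - 5) = -2*sqrt(-5 + m))
(V(-4) + 62)*y(-2*(0 - 3)) = ((-1/(-4) - 1/3*(-4)) + 62)*(-2*sqrt(-5 - 2*(0 - 3))) = ((-1*(-1/4) + 4/3) + 62)*(-2*sqrt(-5 - 2*(-3))) = ((1/4 + 4/3) + 62)*(-2*sqrt(-5 + 6)) = (19/12 + 62)*(-2*sqrt(1)) = 763*(-2*1)/12 = (763/12)*(-2) = -763/6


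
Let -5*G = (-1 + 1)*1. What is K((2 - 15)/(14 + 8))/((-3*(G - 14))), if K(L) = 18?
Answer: 3/7 ≈ 0.42857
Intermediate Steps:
G = 0 (G = -(-1 + 1)/5 = -0 = -1/5*0 = 0)
K((2 - 15)/(14 + 8))/((-3*(G - 14))) = 18/((-3*(0 - 14))) = 18/((-3*(-14))) = 18/42 = 18*(1/42) = 3/7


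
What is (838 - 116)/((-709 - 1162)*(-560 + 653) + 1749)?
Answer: -19/4533 ≈ -0.0041915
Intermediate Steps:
(838 - 116)/((-709 - 1162)*(-560 + 653) + 1749) = 722/(-1871*93 + 1749) = 722/(-174003 + 1749) = 722/(-172254) = 722*(-1/172254) = -19/4533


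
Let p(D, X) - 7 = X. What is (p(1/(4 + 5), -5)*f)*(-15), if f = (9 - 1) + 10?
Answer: -540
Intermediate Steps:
p(D, X) = 7 + X
f = 18 (f = 8 + 10 = 18)
(p(1/(4 + 5), -5)*f)*(-15) = ((7 - 5)*18)*(-15) = (2*18)*(-15) = 36*(-15) = -540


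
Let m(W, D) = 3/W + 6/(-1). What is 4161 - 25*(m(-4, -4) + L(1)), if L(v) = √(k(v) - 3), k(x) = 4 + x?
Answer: 17319/4 - 25*√2 ≈ 4294.4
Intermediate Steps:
m(W, D) = -6 + 3/W (m(W, D) = 3/W + 6*(-1) = 3/W - 6 = -6 + 3/W)
L(v) = √(1 + v) (L(v) = √((4 + v) - 3) = √(1 + v))
4161 - 25*(m(-4, -4) + L(1)) = 4161 - 25*((-6 + 3/(-4)) + √(1 + 1)) = 4161 - 25*((-6 + 3*(-¼)) + √2) = 4161 - 25*((-6 - ¾) + √2) = 4161 - 25*(-27/4 + √2) = 4161 - (-675/4 + 25*√2) = 4161 + (675/4 - 25*√2) = 17319/4 - 25*√2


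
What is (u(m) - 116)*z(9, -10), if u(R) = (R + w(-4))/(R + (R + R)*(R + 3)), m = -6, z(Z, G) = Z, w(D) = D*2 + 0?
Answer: -5241/5 ≈ -1048.2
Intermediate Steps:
w(D) = 2*D (w(D) = 2*D + 0 = 2*D)
u(R) = (-8 + R)/(R + 2*R*(3 + R)) (u(R) = (R + 2*(-4))/(R + (R + R)*(R + 3)) = (R - 8)/(R + (2*R)*(3 + R)) = (-8 + R)/(R + 2*R*(3 + R)))
(u(m) - 116)*z(9, -10) = ((-8 - 6)/((-6)*(7 + 2*(-6))) - 116)*9 = (-⅙*(-14)/(7 - 12) - 116)*9 = (-⅙*(-14)/(-5) - 116)*9 = (-⅙*(-⅕)*(-14) - 116)*9 = (-7/15 - 116)*9 = -1747/15*9 = -5241/5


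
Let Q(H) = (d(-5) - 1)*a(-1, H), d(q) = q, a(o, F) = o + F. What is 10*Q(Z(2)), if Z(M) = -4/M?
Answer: 180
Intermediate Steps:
a(o, F) = F + o
Q(H) = 6 - 6*H (Q(H) = (-5 - 1)*(H - 1) = -6*(-1 + H) = 6 - 6*H)
10*Q(Z(2)) = 10*(6 - (-24)/2) = 10*(6 - 6*(-2)) = 10*(6 + 12) = 10*18 = 180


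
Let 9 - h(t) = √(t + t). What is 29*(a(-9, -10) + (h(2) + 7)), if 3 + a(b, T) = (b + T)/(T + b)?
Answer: 348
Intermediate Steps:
a(b, T) = -2 (a(b, T) = -3 + (b + T)/(T + b) = -3 + (T + b)/(T + b) = -3 + 1 = -2)
h(t) = 9 - √2*√t (h(t) = 9 - √(t + t) = 9 - √(2*t) = 9 - √2*√t)
29*(a(-9, -10) + (h(2) + 7)) = 29*(-2 + ((9 - √2*√2) + 7)) = 29*(-2 + ((9 - 2) + 7)) = 29*(-2 + (7 + 7)) = 29*(-2 + 14) = 29*12 = 348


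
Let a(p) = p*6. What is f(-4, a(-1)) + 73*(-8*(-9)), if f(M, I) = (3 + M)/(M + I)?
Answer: 52561/10 ≈ 5256.1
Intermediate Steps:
a(p) = 6*p
f(M, I) = (3 + M)/(I + M)
f(-4, a(-1)) + 73*(-8*(-9)) = (3 - 4)/(6*(-1) - 4) + 73*(-8*(-9)) = -1/(-6 - 4) + 73*72 = -1/(-10) + 5256 = -⅒*(-1) + 5256 = ⅒ + 5256 = 52561/10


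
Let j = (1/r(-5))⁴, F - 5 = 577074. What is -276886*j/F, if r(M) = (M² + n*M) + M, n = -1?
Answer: -276886/225421484375 ≈ -1.2283e-6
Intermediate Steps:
F = 577079 (F = 5 + 577074 = 577079)
r(M) = M² (r(M) = (M² - M) + M = M²)
j = 1/390625 (j = (1/((-5)²))⁴ = (1/25)⁴ = 1/390625 ≈ 2.5600e-6)
-276886*j/F = -276886/(577079/(1/390625)) = -276886/(577079*390625) = -276886/225421484375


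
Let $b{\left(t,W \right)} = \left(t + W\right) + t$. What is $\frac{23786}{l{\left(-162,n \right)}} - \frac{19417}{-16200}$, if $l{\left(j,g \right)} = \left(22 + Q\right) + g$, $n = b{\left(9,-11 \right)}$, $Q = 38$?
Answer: $\frac{386634139}{1085400} \approx 356.21$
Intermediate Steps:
$b{\left(t,W \right)} = W + 2 t$ ($b{\left(t,W \right)} = \left(W + t\right) + t = W + 2 t$)
$n = 7$ ($n = -11 + 2 \cdot 9 = -11 + 18 = 7$)
$l{\left(j,g \right)} = 60 + g$ ($l{\left(j,g \right)} = \left(22 + 38\right) + g = 60 + g$)
$\frac{23786}{l{\left(-162,n \right)}} - \frac{19417}{-16200} = \frac{23786}{60 + 7} - \frac{19417}{-16200} = \frac{23786}{67} - - \frac{19417}{16200} = 23786 \cdot \frac{1}{67} + \frac{19417}{16200} = \frac{23786}{67} + \frac{19417}{16200} = \frac{386634139}{1085400}$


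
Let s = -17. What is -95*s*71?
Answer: 114665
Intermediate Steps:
-95*s*71 = -95*(-17)*71 = 1615*71 = 114665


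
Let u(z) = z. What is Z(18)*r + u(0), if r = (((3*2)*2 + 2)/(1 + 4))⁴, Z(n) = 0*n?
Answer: 0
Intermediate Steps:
Z(n) = 0
r = 38416/625 (r = ((6*2 + 2)/5)⁴ = ((12 + 2)*(⅕))⁴ = (14*(⅕))⁴ = (14/5)⁴ = 38416/625 ≈ 61.466)
Z(18)*r + u(0) = 0*(38416/625) + 0 = 0 + 0 = 0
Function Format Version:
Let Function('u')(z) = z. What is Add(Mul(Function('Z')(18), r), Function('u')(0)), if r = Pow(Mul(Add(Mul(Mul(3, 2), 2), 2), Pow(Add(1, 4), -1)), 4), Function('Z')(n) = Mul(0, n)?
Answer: 0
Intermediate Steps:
Function('Z')(n) = 0
r = Rational(38416, 625) (r = Pow(Mul(Add(Mul(6, 2), 2), Pow(5, -1)), 4) = Pow(Mul(Add(12, 2), Rational(1, 5)), 4) = Pow(Mul(14, Rational(1, 5)), 4) = Pow(Rational(14, 5), 4) = Rational(38416, 625) ≈ 61.466)
Add(Mul(Function('Z')(18), r), Function('u')(0)) = Add(Mul(0, Rational(38416, 625)), 0) = Add(0, 0) = 0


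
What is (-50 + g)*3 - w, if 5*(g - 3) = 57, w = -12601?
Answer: 62471/5 ≈ 12494.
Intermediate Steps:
g = 72/5 (g = 3 + (1/5)*57 = 3 + 57/5 = 72/5 ≈ 14.400)
(-50 + g)*3 - w = (-50 + 72/5)*3 - 1*(-12601) = -178/5*3 + 12601 = -534/5 + 12601 = 62471/5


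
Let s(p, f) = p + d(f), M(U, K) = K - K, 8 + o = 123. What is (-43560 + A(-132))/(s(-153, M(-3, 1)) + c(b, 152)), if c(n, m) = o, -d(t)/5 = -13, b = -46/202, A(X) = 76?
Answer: -43484/27 ≈ -1610.5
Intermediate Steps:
o = 115 (o = -8 + 123 = 115)
b = -23/101 (b = -46*1/202 = -23/101 ≈ -0.22772)
d(t) = 65 (d(t) = -5*(-13) = 65)
c(n, m) = 115
M(U, K) = 0
s(p, f) = 65 + p (s(p, f) = p + 65 = 65 + p)
(-43560 + A(-132))/(s(-153, M(-3, 1)) + c(b, 152)) = (-43560 + 76)/((65 - 153) + 115) = -43484/(-88 + 115) = -43484/27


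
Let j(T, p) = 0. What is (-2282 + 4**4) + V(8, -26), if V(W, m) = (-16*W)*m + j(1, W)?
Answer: 1302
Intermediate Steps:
V(W, m) = -16*W*m (V(W, m) = (-16*W)*m + 0 = -16*W*m + 0 = -16*W*m)
(-2282 + 4**4) + V(8, -26) = (-2282 + 4**4) - 16*8*(-26) = (-2282 + 256) + 3328 = -2026 + 3328 = 1302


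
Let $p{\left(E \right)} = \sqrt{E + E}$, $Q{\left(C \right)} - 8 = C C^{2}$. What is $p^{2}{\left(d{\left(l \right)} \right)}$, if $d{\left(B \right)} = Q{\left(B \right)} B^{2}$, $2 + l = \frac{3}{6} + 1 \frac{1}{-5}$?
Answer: $\frac{892143}{50000} \approx 17.843$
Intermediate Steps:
$Q{\left(C \right)} = 8 + C^{3}$ ($Q{\left(C \right)} = 8 + C C^{2} = 8 + C^{3}$)
$l = - \frac{17}{10}$ ($l = -2 + \left(\frac{3}{6} + 1 \frac{1}{-5}\right) = -2 + \left(3 \cdot \frac{1}{6} + 1 \left(- \frac{1}{5}\right)\right) = -2 + \left(\frac{1}{2} - \frac{1}{5}\right) = -2 + \frac{3}{10} = - \frac{17}{10} \approx -1.7$)
$d{\left(B \right)} = B^{2} \left(8 + B^{3}\right)$ ($d{\left(B \right)} = \left(8 + B^{3}\right) B^{2} = B^{2} \left(8 + B^{3}\right)$)
$p{\left(E \right)} = \sqrt{2} \sqrt{E}$ ($p{\left(E \right)} = \sqrt{2 E} = \sqrt{2} \sqrt{E}$)
$p^{2}{\left(d{\left(l \right)} \right)} = \left(\sqrt{2} \sqrt{\left(- \frac{17}{10}\right)^{2} \left(8 + \left(- \frac{17}{10}\right)^{3}\right)}\right)^{2} = \left(\sqrt{2} \sqrt{\frac{289 \left(8 - \frac{4913}{1000}\right)}{100}}\right)^{2} = \left(\sqrt{2} \sqrt{\frac{289}{100} \cdot \frac{3087}{1000}}\right)^{2} = \left(\sqrt{2} \sqrt{\frac{892143}{100000}}\right)^{2} = \left(\sqrt{2} \frac{357 \sqrt{70}}{1000}\right)^{2} = \left(\frac{357 \sqrt{35}}{500}\right)^{2} = \frac{892143}{50000}$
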